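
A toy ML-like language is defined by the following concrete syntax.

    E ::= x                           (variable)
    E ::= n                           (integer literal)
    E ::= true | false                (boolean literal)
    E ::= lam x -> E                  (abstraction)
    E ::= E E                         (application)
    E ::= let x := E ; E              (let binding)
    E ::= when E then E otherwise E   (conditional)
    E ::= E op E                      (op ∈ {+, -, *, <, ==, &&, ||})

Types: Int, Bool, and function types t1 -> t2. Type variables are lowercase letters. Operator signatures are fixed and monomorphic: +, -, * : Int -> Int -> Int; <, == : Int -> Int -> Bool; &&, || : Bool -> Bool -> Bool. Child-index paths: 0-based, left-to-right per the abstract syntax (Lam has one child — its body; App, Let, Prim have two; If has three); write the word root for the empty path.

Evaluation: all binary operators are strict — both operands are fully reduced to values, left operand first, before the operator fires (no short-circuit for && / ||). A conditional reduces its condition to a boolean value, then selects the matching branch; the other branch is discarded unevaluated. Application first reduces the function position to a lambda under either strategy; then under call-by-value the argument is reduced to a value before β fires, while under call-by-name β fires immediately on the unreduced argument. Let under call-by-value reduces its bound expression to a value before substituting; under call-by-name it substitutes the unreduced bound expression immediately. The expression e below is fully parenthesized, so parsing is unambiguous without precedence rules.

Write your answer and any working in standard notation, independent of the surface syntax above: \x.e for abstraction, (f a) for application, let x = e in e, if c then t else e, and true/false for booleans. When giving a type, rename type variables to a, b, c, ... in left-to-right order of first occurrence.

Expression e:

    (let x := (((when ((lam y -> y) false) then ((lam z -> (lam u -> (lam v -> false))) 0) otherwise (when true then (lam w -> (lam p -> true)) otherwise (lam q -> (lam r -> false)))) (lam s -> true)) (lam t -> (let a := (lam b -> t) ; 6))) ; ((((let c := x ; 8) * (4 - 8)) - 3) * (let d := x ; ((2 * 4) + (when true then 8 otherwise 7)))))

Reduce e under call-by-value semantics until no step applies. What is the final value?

Derivation:
step 0: (let x = (((if ((\y.y) false) then ((\z.(\u.(\v.false))) 0) else (if true then (\w.(\p.true)) else (\q.(\r.false)))) (\s.true)) (\t.(let a = (\b.t) in 6))) in ((((let c = x in 8) * (4 - 8)) - 3) * (let d = x in ((2 * 4) + (if true then 8 else 7)))))
step 1: [beta@0.0.0.0] (let x = (((if false then ((\z.(\u.(\v.false))) 0) else (if true then (\w.(\p.true)) else (\q.(\r.false)))) (\s.true)) (\t.(let a = (\b.t) in 6))) in ((((let c = x in 8) * (4 - 8)) - 3) * (let d = x in ((2 * 4) + (if true then 8 else 7)))))
step 2: [if@0.0.0] (let x = (((if true then (\w.(\p.true)) else (\q.(\r.false))) (\s.true)) (\t.(let a = (\b.t) in 6))) in ((((let c = x in 8) * (4 - 8)) - 3) * (let d = x in ((2 * 4) + (if true then 8 else 7)))))
step 3: [if@0.0.0] (let x = (((\w.(\p.true)) (\s.true)) (\t.(let a = (\b.t) in 6))) in ((((let c = x in 8) * (4 - 8)) - 3) * (let d = x in ((2 * 4) + (if true then 8 else 7)))))
step 4: [beta@0.0] (let x = ((\p.true) (\t.(let a = (\b.t) in 6))) in ((((let c = x in 8) * (4 - 8)) - 3) * (let d = x in ((2 * 4) + (if true then 8 else 7)))))
step 5: [beta@0] (let x = true in ((((let c = x in 8) * (4 - 8)) - 3) * (let d = x in ((2 * 4) + (if true then 8 else 7)))))
step 6: [let@root] ((((let c = true in 8) * (4 - 8)) - 3) * (let d = true in ((2 * 4) + (if true then 8 else 7))))
step 7: [let@0.0.0] (((8 * (4 - 8)) - 3) * (let d = true in ((2 * 4) + (if true then 8 else 7))))
step 8: [delta@0.0.1] (((8 * -4) - 3) * (let d = true in ((2 * 4) + (if true then 8 else 7))))
step 9: [delta@0.0] ((-32 - 3) * (let d = true in ((2 * 4) + (if true then 8 else 7))))
step 10: [delta@0] (-35 * (let d = true in ((2 * 4) + (if true then 8 else 7))))
step 11: [let@1] (-35 * ((2 * 4) + (if true then 8 else 7)))
step 12: [delta@1.0] (-35 * (8 + (if true then 8 else 7)))
step 13: [if@1.1] (-35 * (8 + 8))
step 14: [delta@1] (-35 * 16)
step 15: [delta@root] -560

Answer: -560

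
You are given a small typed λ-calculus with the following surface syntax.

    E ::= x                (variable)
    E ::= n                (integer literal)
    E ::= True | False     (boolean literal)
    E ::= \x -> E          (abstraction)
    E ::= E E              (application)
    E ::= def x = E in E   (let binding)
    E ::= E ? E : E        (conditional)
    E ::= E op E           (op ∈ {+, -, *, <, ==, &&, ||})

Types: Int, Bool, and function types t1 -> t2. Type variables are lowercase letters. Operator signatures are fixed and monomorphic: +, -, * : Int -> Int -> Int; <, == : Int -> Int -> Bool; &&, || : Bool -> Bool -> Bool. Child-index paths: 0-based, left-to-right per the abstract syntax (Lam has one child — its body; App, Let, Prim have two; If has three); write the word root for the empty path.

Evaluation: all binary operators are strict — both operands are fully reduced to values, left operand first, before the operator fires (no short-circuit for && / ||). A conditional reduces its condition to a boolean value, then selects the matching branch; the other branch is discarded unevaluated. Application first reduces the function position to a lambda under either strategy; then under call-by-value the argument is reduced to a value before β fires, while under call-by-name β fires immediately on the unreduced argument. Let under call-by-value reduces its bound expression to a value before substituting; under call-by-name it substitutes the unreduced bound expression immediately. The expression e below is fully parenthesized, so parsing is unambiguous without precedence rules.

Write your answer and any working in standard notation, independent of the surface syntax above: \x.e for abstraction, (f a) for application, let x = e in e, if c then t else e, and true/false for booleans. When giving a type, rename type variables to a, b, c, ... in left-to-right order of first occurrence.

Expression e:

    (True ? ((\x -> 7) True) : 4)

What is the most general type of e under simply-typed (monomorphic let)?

Answer: Int

Trace:
  unify Bool ~ Bool
\x._ : a -> Int
  unify a -> Int ~ Bool -> b
  unify a ~ Bool
  unify Int ~ b
_ _ : Int
  unify Int ~ Int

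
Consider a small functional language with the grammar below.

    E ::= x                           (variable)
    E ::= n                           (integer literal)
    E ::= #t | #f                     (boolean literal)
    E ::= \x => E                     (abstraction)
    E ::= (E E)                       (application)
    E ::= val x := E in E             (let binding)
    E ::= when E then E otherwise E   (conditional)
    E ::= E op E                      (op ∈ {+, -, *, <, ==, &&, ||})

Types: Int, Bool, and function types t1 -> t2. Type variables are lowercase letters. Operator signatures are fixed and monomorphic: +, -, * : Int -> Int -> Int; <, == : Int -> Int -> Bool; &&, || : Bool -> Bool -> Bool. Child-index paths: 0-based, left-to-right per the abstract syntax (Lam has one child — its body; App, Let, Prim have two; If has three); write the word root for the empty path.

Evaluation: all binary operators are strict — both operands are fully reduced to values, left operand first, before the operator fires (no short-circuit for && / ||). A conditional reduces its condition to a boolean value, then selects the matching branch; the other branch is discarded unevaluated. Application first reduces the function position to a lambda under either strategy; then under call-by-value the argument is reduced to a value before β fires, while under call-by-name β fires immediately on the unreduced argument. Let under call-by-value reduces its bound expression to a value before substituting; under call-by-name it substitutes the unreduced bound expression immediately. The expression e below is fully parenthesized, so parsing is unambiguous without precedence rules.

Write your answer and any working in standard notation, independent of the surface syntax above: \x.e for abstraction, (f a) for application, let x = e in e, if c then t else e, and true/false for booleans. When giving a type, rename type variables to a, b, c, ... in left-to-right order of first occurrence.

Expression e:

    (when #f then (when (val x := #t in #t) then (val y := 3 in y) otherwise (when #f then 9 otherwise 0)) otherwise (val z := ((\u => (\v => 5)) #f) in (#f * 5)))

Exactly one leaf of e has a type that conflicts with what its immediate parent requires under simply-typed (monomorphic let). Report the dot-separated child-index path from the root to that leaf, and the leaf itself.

Answer: 2.1.0 : false

Working:
  unify Bool ~ Bool
let x : Bool
  unify Bool ~ Bool
let y : Int
y : Int
  unify Bool ~ Bool
  unify Int ~ Int
  unify Int ~ Int
\v._ : b -> Int
\u._ : a -> b -> Int
  unify a -> b -> Int ~ Bool -> c
  unify a ~ Bool
  unify b -> Int ~ c
_ _ : b -> Int
let z : b -> Int
  unify Bool ~ Int
  FAIL: mismatch Bool ~ Int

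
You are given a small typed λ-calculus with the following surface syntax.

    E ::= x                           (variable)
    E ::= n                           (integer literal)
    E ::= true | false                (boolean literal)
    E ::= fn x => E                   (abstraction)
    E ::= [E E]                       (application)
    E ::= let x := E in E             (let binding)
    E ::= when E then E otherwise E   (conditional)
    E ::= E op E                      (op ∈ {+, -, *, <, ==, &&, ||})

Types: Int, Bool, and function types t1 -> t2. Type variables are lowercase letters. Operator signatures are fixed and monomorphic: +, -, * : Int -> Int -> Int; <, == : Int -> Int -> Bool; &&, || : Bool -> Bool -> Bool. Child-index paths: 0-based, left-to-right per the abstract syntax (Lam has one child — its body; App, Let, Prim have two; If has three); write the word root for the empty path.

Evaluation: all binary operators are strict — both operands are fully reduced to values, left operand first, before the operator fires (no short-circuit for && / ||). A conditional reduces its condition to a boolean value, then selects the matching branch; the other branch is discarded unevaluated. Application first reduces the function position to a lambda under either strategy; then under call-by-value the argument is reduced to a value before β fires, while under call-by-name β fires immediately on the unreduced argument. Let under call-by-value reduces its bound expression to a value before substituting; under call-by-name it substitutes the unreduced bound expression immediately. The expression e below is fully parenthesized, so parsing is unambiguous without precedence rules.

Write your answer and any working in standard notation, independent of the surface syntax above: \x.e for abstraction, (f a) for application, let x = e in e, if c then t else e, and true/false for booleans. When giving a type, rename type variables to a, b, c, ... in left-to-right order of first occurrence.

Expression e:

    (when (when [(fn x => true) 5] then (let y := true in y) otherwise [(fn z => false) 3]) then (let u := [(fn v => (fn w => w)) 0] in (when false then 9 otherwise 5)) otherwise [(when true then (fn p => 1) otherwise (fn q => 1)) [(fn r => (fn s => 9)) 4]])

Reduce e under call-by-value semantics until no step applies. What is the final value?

Answer: 5

Trace:
step 0: (if (if ((\x.true) 5) then (let y = true in y) else ((\z.false) 3)) then (let u = ((\v.(\w.w)) 0) in (if false then 9 else 5)) else ((if true then (\p.1) else (\q.1)) ((\r.(\s.9)) 4)))
step 1: [beta@0.0] (if (if true then (let y = true in y) else ((\z.false) 3)) then (let u = ((\v.(\w.w)) 0) in (if false then 9 else 5)) else ((if true then (\p.1) else (\q.1)) ((\r.(\s.9)) 4)))
step 2: [if@0] (if (let y = true in y) then (let u = ((\v.(\w.w)) 0) in (if false then 9 else 5)) else ((if true then (\p.1) else (\q.1)) ((\r.(\s.9)) 4)))
step 3: [let@0] (if true then (let u = ((\v.(\w.w)) 0) in (if false then 9 else 5)) else ((if true then (\p.1) else (\q.1)) ((\r.(\s.9)) 4)))
step 4: [if@root] (let u = ((\v.(\w.w)) 0) in (if false then 9 else 5))
step 5: [beta@0] (let u = (\w.w) in (if false then 9 else 5))
step 6: [let@root] (if false then 9 else 5)
step 7: [if@root] 5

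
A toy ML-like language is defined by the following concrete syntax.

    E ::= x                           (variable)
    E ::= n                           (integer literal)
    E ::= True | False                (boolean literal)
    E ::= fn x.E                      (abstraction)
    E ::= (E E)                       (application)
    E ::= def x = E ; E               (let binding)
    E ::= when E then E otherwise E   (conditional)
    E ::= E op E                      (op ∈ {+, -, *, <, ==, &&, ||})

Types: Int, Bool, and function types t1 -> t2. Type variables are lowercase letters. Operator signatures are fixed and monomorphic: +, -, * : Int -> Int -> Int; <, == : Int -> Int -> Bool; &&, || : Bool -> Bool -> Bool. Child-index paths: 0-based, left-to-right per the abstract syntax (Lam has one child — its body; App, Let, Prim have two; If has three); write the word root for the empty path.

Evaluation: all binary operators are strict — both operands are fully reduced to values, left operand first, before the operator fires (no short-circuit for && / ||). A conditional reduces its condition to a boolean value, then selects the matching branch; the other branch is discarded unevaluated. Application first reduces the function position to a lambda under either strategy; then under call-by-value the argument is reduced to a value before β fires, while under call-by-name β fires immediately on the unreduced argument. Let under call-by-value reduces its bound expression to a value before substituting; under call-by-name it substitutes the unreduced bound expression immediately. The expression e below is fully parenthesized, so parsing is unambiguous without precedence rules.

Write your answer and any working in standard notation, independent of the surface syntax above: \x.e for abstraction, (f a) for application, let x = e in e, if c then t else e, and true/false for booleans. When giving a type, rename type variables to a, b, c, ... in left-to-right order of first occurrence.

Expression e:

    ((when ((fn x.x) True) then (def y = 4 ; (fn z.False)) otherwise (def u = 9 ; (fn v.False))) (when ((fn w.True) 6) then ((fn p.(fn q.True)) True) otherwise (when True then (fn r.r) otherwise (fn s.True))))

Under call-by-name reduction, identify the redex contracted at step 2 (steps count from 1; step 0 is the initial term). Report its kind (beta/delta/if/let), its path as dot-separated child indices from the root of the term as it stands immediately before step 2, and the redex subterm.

Working:
step 0: ((if ((\x.x) true) then (let y = 4 in (\z.false)) else (let u = 9 in (\v.false))) (if ((\w.true) 6) then ((\p.(\q.true)) true) else (if true then (\r.r) else (\s.true))))
step 1: [beta@0.0] ((if true then (let y = 4 in (\z.false)) else (let u = 9 in (\v.false))) (if ((\w.true) 6) then ((\p.(\q.true)) true) else (if true then (\r.r) else (\s.true))))
step 2: [if@0] ((let y = 4 in (\z.false)) (if ((\w.true) 6) then ((\p.(\q.true)) true) else (if true then (\r.r) else (\s.true))))

Answer: if at 0 : (if true then (let y = 4 in (\z.false)) else (let u = 9 in (\v.false)))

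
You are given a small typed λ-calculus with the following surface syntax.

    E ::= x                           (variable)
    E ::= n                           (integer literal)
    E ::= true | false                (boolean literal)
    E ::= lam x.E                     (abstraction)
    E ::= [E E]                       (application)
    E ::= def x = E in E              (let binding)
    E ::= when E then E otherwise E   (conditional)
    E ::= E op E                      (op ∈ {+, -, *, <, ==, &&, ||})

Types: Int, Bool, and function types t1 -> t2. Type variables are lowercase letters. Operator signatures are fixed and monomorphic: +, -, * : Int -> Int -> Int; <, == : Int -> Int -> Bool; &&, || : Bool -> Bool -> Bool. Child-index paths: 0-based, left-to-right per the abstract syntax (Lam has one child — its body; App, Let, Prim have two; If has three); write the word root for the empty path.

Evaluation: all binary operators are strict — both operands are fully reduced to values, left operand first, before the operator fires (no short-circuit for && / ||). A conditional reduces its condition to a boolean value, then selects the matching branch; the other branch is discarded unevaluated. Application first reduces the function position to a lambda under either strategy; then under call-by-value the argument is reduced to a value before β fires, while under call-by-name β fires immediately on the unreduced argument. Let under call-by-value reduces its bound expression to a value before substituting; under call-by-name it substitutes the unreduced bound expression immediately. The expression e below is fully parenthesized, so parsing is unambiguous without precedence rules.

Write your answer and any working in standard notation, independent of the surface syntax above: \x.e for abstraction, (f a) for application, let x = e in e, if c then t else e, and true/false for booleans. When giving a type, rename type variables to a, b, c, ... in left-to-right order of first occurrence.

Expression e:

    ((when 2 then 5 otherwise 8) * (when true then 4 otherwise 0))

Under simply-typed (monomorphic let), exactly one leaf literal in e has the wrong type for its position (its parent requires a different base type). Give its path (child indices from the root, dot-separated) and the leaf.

Answer: 0.0 : 2

Trace:
  unify Int ~ Bool
  FAIL: mismatch Int ~ Bool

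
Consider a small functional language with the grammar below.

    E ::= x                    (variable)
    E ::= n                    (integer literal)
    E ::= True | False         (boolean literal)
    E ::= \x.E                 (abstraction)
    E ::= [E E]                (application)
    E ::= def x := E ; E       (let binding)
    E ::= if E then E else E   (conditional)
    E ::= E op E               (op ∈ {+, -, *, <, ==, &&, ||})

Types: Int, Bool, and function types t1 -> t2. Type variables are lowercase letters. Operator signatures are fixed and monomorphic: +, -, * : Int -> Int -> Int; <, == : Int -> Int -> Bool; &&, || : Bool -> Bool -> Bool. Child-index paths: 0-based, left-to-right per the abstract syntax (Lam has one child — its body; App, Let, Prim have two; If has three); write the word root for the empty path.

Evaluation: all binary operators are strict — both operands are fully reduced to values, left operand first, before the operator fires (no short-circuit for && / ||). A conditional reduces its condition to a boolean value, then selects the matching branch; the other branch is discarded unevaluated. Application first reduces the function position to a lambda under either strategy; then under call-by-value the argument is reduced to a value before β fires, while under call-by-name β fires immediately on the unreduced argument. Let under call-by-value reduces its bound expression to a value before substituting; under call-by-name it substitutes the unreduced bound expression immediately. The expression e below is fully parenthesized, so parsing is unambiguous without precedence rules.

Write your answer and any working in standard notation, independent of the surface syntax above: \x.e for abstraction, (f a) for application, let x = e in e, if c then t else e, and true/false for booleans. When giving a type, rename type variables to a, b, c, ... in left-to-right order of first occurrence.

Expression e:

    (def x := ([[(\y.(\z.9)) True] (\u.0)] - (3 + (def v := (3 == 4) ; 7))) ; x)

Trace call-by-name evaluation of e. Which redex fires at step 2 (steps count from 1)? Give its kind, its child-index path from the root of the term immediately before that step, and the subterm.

Answer: beta at 0.0 : ((\y.(\z.9)) true)

Trace:
step 0: (let x = ((((\y.(\z.9)) true) (\u.0)) - (3 + (let v = (3 == 4) in 7))) in x)
step 1: [let@root] ((((\y.(\z.9)) true) (\u.0)) - (3 + (let v = (3 == 4) in 7)))
step 2: [beta@0.0] (((\z.9) (\u.0)) - (3 + (let v = (3 == 4) in 7)))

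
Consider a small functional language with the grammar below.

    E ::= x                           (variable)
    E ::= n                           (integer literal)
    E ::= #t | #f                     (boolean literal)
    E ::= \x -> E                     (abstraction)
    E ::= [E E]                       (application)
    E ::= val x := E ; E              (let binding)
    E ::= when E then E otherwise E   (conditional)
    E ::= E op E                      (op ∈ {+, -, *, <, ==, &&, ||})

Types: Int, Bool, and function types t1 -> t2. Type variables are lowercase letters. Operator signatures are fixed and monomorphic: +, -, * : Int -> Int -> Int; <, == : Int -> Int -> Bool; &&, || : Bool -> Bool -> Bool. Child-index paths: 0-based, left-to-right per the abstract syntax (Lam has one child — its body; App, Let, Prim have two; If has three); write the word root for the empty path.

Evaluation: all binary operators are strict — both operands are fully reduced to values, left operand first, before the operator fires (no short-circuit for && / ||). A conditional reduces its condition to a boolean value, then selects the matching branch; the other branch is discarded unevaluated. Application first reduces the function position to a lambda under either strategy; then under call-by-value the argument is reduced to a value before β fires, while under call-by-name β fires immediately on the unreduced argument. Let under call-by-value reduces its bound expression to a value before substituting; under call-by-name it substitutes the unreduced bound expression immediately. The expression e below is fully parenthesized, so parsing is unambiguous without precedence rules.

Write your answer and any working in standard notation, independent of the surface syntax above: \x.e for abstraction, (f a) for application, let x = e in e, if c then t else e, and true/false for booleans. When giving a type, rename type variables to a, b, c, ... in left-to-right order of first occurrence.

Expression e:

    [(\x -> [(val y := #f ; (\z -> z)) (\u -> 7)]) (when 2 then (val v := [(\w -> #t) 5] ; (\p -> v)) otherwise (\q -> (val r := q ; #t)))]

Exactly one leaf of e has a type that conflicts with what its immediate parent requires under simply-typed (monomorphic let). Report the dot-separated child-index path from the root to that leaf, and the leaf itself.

Derivation:
let y : Bool
z : b
\z._ : b -> b
\u._ : c -> Int
  unify b -> b ~ (c -> Int) -> d
  unify b ~ c -> Int
  unify c -> Int ~ d
_ _ : c -> Int
\x._ : a -> c -> Int
  unify Int ~ Bool
  FAIL: mismatch Int ~ Bool

Answer: 1.0 : 2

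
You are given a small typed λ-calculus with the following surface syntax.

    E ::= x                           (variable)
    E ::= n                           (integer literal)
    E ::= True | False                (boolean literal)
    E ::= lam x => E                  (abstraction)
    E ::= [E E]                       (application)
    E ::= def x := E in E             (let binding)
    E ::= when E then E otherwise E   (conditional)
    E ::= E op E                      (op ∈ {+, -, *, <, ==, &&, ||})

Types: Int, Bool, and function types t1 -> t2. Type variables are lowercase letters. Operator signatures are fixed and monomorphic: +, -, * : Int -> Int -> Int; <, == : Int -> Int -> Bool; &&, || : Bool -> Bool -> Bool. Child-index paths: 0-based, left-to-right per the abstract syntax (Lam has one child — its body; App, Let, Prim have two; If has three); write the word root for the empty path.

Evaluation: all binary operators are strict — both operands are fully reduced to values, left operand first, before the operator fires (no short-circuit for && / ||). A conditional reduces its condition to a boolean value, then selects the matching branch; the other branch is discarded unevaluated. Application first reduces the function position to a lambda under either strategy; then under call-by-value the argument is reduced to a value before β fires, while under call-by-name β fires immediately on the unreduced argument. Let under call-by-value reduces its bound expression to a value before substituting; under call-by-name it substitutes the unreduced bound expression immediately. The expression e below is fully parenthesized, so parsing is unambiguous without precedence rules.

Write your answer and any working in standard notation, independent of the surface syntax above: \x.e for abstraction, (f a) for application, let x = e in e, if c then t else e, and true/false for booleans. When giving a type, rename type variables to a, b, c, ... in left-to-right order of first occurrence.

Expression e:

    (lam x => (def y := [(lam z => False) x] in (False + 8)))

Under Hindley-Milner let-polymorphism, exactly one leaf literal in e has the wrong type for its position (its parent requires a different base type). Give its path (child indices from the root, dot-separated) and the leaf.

Working:
\z._ : b -> Bool
x : a
  unify b -> Bool ~ a -> c
  unify b ~ a
  unify Bool ~ c
_ _ : Bool
let y : Bool
  unify Bool ~ Int
  FAIL: mismatch Bool ~ Int

Answer: 0.1.0 : false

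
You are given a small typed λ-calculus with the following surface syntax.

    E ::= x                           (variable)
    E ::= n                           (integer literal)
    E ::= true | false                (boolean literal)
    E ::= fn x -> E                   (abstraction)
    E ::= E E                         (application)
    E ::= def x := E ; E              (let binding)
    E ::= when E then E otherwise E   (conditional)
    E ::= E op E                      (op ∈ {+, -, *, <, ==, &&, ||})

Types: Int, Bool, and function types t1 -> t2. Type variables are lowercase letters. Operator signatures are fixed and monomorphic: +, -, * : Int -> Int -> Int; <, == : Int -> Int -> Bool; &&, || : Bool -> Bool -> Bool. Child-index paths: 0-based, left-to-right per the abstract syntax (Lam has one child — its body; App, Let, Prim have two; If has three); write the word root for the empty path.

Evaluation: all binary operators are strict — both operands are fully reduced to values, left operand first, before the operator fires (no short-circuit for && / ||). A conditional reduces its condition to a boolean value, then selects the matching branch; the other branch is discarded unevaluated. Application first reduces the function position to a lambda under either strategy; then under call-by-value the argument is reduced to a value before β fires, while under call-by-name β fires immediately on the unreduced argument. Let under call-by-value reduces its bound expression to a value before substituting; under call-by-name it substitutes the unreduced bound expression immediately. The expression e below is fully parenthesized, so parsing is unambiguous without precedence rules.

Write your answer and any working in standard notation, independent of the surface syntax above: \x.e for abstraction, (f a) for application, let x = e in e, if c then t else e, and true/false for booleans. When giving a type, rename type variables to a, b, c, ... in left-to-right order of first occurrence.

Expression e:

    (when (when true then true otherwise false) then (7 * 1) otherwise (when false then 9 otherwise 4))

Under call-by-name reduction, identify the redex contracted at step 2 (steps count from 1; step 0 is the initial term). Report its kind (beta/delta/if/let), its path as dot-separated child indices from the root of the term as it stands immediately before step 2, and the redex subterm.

Derivation:
step 0: (if (if true then true else false) then (7 * 1) else (if false then 9 else 4))
step 1: [if@0] (if true then (7 * 1) else (if false then 9 else 4))
step 2: [if@root] (7 * 1)

Answer: if at root : (if true then (7 * 1) else (if false then 9 else 4))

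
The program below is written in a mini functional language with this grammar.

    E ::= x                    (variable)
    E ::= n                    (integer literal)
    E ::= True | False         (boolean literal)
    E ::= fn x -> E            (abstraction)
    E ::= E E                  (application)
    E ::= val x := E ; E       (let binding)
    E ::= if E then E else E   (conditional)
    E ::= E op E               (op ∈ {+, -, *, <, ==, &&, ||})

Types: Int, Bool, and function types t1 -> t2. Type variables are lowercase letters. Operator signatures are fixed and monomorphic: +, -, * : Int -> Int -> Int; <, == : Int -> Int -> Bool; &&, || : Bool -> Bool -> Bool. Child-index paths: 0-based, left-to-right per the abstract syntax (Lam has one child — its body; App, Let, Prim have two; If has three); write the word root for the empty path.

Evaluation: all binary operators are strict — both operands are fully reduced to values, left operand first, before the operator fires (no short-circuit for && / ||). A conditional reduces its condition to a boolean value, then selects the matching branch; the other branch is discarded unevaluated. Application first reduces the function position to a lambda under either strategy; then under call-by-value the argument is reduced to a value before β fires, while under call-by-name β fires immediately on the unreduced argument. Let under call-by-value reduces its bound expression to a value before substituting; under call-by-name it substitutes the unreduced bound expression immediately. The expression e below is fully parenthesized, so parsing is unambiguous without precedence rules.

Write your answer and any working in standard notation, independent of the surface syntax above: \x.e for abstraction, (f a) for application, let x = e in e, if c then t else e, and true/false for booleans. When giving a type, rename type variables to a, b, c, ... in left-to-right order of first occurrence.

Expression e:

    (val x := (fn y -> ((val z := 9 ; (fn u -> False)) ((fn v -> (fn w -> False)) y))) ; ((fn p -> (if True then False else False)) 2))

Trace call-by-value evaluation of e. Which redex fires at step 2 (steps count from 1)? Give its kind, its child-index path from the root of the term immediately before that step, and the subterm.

Trace:
step 0: (let x = (\y.((let z = 9 in (\u.false)) ((\v.(\w.false)) y))) in ((\p.(if true then false else false)) 2))
step 1: [let@root] ((\p.(if true then false else false)) 2)
step 2: [beta@root] (if true then false else false)

Answer: beta at root : ((\p.(if true then false else false)) 2)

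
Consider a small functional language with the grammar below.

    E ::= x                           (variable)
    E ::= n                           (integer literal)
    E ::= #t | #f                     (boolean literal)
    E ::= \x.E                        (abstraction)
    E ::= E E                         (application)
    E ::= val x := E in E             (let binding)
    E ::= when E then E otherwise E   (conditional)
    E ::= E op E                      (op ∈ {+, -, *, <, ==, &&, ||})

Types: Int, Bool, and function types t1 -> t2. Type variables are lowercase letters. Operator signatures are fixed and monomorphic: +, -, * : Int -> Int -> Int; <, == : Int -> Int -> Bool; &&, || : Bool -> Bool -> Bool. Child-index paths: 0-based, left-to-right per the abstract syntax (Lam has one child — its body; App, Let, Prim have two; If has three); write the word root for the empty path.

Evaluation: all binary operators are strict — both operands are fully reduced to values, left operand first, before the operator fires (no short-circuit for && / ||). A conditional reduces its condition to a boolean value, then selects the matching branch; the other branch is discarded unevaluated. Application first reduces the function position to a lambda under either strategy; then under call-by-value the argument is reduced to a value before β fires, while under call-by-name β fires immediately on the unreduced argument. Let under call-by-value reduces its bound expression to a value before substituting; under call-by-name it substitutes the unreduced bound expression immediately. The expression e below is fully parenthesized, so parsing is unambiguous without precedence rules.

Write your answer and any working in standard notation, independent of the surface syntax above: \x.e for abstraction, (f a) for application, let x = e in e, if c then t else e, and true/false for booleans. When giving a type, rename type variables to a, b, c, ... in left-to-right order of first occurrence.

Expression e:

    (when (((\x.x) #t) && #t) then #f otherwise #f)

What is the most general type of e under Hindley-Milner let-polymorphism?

Derivation:
x : a
\x._ : a -> a
  unify a -> a ~ Bool -> b
  unify a ~ Bool
  unify Bool ~ b
_ _ : Bool
  unify Bool ~ Bool
  unify Bool ~ Bool
  unify Bool ~ Bool
  unify Bool ~ Bool

Answer: Bool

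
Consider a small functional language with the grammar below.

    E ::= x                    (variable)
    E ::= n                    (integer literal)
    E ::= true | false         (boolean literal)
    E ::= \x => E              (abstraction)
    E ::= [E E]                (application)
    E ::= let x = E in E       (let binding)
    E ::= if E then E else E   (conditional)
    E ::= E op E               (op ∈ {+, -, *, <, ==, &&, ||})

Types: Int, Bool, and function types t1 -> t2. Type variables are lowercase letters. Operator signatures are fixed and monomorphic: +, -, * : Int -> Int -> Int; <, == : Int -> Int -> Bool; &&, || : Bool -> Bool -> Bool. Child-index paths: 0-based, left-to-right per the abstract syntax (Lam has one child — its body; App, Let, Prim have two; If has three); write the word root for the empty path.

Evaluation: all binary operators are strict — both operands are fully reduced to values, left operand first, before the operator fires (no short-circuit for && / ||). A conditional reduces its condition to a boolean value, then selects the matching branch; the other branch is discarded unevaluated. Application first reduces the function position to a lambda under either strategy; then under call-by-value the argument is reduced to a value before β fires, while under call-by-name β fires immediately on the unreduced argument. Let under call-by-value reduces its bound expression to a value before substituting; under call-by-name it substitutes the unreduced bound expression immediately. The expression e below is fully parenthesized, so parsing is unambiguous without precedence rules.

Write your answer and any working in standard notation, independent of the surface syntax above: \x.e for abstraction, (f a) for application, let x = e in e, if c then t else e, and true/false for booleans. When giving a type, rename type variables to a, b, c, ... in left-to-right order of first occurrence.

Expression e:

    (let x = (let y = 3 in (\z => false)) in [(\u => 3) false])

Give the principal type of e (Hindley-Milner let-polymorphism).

Answer: Int

Trace:
let y : Int
\z._ : a -> Bool
let x : forall. a -> Bool
\u._ : b -> Int
  unify b -> Int ~ Bool -> c
  unify b ~ Bool
  unify Int ~ c
_ _ : Int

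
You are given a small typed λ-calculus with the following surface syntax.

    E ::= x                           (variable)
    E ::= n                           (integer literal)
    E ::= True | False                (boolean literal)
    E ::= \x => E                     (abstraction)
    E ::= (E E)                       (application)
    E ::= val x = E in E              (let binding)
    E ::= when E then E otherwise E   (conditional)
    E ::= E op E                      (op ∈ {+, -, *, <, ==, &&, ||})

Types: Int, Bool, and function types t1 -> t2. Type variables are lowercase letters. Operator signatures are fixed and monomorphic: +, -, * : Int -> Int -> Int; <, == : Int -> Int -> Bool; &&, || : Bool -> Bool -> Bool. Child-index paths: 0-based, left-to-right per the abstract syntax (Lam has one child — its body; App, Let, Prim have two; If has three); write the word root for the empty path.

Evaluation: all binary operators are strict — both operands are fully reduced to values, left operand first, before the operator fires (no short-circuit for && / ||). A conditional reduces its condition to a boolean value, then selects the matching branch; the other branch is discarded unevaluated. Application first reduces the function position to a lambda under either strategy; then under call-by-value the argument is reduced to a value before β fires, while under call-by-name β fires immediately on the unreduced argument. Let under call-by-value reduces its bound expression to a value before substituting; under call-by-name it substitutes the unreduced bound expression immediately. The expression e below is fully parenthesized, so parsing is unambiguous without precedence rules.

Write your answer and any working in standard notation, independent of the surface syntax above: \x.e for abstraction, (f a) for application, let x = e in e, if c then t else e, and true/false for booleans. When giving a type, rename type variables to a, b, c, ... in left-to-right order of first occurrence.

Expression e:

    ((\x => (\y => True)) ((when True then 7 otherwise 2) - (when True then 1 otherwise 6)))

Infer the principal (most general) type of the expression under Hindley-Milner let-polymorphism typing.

Answer: a -> Bool

Trace:
\y._ : b -> Bool
\x._ : a -> b -> Bool
  unify Bool ~ Bool
  unify Int ~ Int
  unify Int ~ Int
  unify Bool ~ Bool
  unify Int ~ Int
  unify Int ~ Int
  unify a -> b -> Bool ~ Int -> c
  unify a ~ Int
  unify b -> Bool ~ c
_ _ : b -> Bool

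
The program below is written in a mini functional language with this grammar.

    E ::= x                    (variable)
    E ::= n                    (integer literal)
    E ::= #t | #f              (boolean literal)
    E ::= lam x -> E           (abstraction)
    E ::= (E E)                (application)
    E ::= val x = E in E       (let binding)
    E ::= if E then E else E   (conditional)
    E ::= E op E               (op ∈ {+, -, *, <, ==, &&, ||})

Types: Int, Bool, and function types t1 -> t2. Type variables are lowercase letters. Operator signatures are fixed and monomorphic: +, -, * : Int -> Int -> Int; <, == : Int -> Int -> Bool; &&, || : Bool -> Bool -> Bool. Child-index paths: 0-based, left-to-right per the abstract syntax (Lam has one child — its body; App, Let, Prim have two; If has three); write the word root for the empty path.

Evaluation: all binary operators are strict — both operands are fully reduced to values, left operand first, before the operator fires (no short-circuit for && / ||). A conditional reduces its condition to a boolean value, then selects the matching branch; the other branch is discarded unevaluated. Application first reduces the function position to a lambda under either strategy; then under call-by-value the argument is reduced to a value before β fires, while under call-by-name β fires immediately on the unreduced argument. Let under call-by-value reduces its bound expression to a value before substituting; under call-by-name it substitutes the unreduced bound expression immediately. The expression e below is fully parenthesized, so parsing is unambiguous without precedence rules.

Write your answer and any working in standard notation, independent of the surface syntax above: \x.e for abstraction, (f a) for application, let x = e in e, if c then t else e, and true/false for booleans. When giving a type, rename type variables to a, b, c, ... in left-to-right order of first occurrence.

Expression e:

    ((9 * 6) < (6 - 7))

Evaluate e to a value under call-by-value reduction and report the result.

Derivation:
step 0: ((9 * 6) < (6 - 7))
step 1: [delta@0] (54 < (6 - 7))
step 2: [delta@1] (54 < -1)
step 3: [delta@root] false

Answer: false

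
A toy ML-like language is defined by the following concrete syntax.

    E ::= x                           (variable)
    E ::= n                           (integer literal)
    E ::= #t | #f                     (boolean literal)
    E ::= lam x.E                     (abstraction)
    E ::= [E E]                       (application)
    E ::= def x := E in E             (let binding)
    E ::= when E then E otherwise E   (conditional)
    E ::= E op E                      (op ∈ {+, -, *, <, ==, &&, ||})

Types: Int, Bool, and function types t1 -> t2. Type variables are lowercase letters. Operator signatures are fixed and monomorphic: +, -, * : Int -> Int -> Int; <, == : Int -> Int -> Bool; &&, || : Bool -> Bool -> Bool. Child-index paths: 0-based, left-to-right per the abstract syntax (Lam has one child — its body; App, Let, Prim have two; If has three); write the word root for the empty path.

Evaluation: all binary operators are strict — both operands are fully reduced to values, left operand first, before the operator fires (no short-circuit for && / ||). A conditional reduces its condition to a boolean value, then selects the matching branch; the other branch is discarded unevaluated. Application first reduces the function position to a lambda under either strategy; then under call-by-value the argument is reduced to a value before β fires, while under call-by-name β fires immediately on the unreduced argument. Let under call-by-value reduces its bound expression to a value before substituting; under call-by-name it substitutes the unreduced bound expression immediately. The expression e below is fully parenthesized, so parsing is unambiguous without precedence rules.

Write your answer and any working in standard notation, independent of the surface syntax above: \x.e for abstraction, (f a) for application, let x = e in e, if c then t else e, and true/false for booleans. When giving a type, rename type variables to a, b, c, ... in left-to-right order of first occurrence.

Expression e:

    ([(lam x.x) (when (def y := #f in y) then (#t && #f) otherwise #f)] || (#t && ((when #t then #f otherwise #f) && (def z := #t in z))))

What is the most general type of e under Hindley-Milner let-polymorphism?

Derivation:
x : a
\x._ : a -> a
let y : Bool
y : Bool
  unify Bool ~ Bool
  unify Bool ~ Bool
  unify Bool ~ Bool
  unify Bool ~ Bool
  unify a -> a ~ Bool -> b
  unify a ~ Bool
  unify Bool ~ b
_ _ : Bool
  unify Bool ~ Bool
  unify Bool ~ Bool
  unify Bool ~ Bool
  unify Bool ~ Bool
  unify Bool ~ Bool
let z : Bool
z : Bool
  unify Bool ~ Bool
  unify Bool ~ Bool
  unify Bool ~ Bool

Answer: Bool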